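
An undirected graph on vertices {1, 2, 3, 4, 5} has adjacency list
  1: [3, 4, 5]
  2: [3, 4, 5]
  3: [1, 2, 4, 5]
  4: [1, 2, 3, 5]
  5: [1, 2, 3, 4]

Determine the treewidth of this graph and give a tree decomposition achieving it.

Each bag holds 4 vertices, so the decomposition has width 3, which upper-bounds the treewidth. On the other hand G contains the 4-clique {1, 3, 4, 5}. A clique must lie in a single bag of any decomposition, so no decomposition can have width below 3. Combining the bounds, tw(G) = 3.

Treewidth 3.
One such decomposition:
Bags: B1 = {2, 3, 4, 5}  B2 = {1, 3, 4, 5}
Tree: B1–B2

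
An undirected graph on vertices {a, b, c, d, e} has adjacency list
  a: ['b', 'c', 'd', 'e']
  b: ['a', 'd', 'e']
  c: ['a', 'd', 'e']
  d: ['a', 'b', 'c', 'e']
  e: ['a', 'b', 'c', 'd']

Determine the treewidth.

3

A width-3 tree decomposition is:
Bags: B1 = {a, b, d, e}  B2 = {a, c, d, e}
Tree: B1–B2
The largest bag has 4 vertices, giving width 3; this decomposition certifies tw(G) ≤ 3. Conversely, {a, c, d, e} is a clique of size 4, and the vertices of any clique must share a bag in every tree decomposition; so some bag has ≥ 4 vertices and tw(G) ≥ 3. Combining the bounds, tw(G) = 3.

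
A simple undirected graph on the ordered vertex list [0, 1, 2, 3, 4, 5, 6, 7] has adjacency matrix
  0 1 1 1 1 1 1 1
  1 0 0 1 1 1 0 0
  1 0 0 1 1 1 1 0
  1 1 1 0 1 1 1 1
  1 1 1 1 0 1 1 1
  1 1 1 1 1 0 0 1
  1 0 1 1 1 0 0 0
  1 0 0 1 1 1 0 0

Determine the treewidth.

A width-4 tree decomposition is:
Bags: B1 = {0, 1, 3, 4, 5}  B2 = {0, 3, 4, 5, 7}  B3 = {0, 2, 3, 4, 5}  B4 = {0, 2, 3, 4, 6}
Tree: B1–B2, B1–B3, B3–B4
The largest bag has 5 vertices, giving width 4; this decomposition certifies tw(G) ≤ 4. On the other hand G contains the 5-clique {0, 1, 3, 4, 5}. A clique must lie in a single bag of any decomposition, so no decomposition can have width below 4. The upper and lower bounds meet at 4, so that is the treewidth.

4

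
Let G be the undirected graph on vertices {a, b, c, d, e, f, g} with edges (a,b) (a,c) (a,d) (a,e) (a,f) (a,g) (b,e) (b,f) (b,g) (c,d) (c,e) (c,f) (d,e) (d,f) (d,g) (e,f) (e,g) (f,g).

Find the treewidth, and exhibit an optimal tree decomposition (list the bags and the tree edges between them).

Every bag has size at most 5, so the width is 5 − 1 = 4 and tw(G) ≤ 4. On the other hand G contains the 5-clique {a, d, e, f, g}. A clique must lie in a single bag of any decomposition, so no decomposition can have width below 4. Combining the bounds, tw(G) = 4.

Treewidth 4.
One such decomposition:
Bags: B1 = {a, d, e, f, g}  B2 = {a, b, e, f, g}  B3 = {a, c, d, e, f}
Tree: B1–B2, B1–B3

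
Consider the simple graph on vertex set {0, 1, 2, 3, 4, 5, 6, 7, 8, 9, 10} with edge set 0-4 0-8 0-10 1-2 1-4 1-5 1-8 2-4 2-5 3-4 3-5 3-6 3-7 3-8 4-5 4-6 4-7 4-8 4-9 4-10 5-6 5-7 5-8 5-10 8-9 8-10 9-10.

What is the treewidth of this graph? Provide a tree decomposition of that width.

The largest bag has 4 vertices, giving width 3; this decomposition certifies tw(G) ≤ 3. For the lower bound, the 4 vertices {0, 4, 8, 10} are pairwise adjacent, and any tree decomposition puts a clique entirely inside one bag — forcing width ≥ 3. Hence tw(G) = 3 exactly.

Treewidth 3.
One optimal decomposition is:
Bags: B1 = {3, 4, 5, 8}  B2 = {3, 4, 5, 6}  B3 = {4, 5, 8, 10}  B4 = {0, 4, 8, 10}  B5 = {1, 4, 5, 8}  B6 = {1, 2, 4, 5}  B7 = {3, 4, 5, 7}  B8 = {4, 8, 9, 10}
Tree: B1–B2, B1–B3, B3–B4, B1–B5, B5–B6, B1–B7, B4–B8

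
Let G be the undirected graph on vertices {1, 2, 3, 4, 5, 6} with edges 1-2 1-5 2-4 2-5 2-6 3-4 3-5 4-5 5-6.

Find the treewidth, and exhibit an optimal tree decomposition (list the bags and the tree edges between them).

The largest bag has 3 vertices, giving width 2; this decomposition certifies tw(G) ≤ 2. For the lower bound, the 3 vertices {1, 2, 5} are pairwise adjacent, and any tree decomposition puts a clique entirely inside one bag — forcing width ≥ 2. Combining the bounds, tw(G) = 2.

Treewidth 2.
One optimal decomposition is:
Bags: B1 = {3, 4, 5}  B2 = {2, 4, 5}  B3 = {1, 2, 5}  B4 = {2, 5, 6}
Tree: B1–B2, B2–B3, B2–B4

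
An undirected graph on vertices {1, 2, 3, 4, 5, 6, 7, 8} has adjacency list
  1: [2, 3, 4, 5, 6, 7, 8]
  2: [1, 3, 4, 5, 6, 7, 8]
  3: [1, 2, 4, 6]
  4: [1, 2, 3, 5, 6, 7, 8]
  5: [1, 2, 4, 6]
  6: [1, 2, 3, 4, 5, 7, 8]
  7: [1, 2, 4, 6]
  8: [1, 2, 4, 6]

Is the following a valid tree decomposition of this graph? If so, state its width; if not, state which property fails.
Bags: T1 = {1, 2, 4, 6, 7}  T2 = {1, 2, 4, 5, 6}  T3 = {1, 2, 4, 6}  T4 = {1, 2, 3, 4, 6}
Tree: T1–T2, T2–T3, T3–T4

A tree decomposition must satisfy three properties: every vertex lies in some bag; for every edge, both endpoints lie together in some bag; and for every vertex, the bags containing it form a connected subtree. Here vertex 8 appears in no bag, so the decomposition is invalid.

No — vertex 8 appears in no bag.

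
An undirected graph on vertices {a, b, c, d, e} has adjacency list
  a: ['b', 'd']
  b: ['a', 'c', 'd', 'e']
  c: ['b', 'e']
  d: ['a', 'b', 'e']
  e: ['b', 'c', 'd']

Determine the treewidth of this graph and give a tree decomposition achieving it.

Each bag holds 3 vertices, so the decomposition has width 2, which upper-bounds the treewidth. On the other hand G contains the 3-clique {b, d, e}. A clique must lie in a single bag of any decomposition, so no decomposition can have width below 2. The upper and lower bounds meet at 2, so that is the treewidth.

Treewidth 2.
One such decomposition:
Bags: B1 = {b, d, e}  B2 = {b, c, e}  B3 = {a, b, d}
Tree: B1–B2, B1–B3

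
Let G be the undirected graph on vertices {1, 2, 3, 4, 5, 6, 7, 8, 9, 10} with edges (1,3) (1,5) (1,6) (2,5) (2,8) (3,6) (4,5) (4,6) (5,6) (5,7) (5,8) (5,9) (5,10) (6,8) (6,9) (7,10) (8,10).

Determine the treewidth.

A width-2 tree decomposition is:
Bags: B1 = {5, 6, 8}  B2 = {5, 6, 9}  B3 = {1, 5, 6}  B4 = {5, 8, 10}  B5 = {1, 3, 6}  B6 = {5, 7, 10}  B7 = {2, 5, 8}  B8 = {4, 5, 6}
Tree: B1–B2, B2–B3, B1–B4, B3–B5, B4–B6, B4–B7, B3–B8
Every bag has size at most 3, so the width is 3 − 1 = 2 and tw(G) ≤ 2. For the lower bound, the 3 vertices {1, 3, 6} are pairwise adjacent, and any tree decomposition puts a clique entirely inside one bag — forcing width ≥ 2. The upper and lower bounds meet at 2, so that is the treewidth.

2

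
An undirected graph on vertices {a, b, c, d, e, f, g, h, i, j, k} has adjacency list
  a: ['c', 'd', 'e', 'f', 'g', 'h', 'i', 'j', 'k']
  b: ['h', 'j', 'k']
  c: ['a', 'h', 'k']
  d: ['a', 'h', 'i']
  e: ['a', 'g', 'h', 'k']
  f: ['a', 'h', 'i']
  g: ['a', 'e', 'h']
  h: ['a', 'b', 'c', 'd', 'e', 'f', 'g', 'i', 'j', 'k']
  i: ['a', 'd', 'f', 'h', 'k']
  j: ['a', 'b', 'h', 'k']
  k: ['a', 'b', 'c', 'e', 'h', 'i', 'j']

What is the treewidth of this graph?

A width-3 tree decomposition is:
Bags: B1 = {a, h, j, k}  B2 = {a, h, i, k}  B3 = {b, h, j, k}  B4 = {a, f, h, i}  B5 = {a, e, h, k}  B6 = {a, e, g, h}  B7 = {a, d, h, i}  B8 = {a, c, h, k}
Tree: B1–B2, B1–B3, B2–B4, B1–B5, B5–B6, B2–B7, B1–B8
Each bag holds 4 vertices, so the decomposition has width 3, which upper-bounds the treewidth. For the lower bound, the 4 vertices {a, d, h, i} are pairwise adjacent, and any tree decomposition puts a clique entirely inside one bag — forcing width ≥ 3. Combining the bounds, tw(G) = 3.

3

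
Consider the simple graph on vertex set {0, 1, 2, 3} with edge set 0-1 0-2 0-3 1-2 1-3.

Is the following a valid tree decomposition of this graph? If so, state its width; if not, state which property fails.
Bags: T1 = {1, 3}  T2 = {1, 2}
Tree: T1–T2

No — vertex 0 appears in no bag.

A tree decomposition must satisfy three properties: every vertex lies in some bag; for every edge, both endpoints lie together in some bag; and for every vertex, the bags containing it form a connected subtree. Here vertex 0 appears in no bag, so the decomposition is invalid.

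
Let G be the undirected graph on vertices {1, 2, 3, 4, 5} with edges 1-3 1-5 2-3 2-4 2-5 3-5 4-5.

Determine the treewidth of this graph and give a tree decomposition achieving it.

The largest bag has 3 vertices, giving width 2; this decomposition certifies tw(G) ≤ 2. For the lower bound, the 3 vertices {1, 3, 5} are pairwise adjacent, and any tree decomposition puts a clique entirely inside one bag — forcing width ≥ 2. Combining the bounds, tw(G) = 2.

Treewidth 2.
One such decomposition:
Bags: B1 = {2, 3, 5}  B2 = {2, 4, 5}  B3 = {1, 3, 5}
Tree: B1–B2, B1–B3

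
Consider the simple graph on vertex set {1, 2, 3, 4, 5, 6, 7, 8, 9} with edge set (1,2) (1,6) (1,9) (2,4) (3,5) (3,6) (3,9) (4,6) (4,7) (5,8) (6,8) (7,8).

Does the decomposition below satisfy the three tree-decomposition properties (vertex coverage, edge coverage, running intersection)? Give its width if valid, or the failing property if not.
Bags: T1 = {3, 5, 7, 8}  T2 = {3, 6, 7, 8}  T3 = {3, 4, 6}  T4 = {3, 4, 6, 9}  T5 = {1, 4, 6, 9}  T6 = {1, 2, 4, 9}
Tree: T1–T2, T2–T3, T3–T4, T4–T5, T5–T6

A tree decomposition must satisfy three properties: every vertex lies in some bag; for every edge, both endpoints lie together in some bag; and for every vertex, the bags containing it form a connected subtree. Here edge (7,4) lies in no bag, so the decomposition is invalid.

No — edge (7,4) lies in no bag.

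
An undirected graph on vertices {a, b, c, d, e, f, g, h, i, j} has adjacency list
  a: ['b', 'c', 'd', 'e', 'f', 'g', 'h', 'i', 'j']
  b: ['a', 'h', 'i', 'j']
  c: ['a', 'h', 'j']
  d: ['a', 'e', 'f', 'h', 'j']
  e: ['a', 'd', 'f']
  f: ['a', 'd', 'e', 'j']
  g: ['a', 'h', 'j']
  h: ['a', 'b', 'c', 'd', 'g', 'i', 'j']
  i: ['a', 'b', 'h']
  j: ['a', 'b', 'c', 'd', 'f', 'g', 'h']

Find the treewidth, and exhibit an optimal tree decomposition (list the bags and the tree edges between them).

Every bag has size at most 4, so the width is 4 − 1 = 3 and tw(G) ≤ 3. On the other hand G contains the 4-clique {a, d, e, f}. A clique must lie in a single bag of any decomposition, so no decomposition can have width below 3. Therefore the treewidth is 3.

Treewidth 3.
Bags: B1 = {a, b, h, j}  B2 = {a, g, h, j}  B3 = {a, d, h, j}  B4 = {a, b, h, i}  B5 = {a, d, f, j}  B6 = {a, d, e, f}  B7 = {a, c, h, j}
Tree: B1–B2, B1–B3, B1–B4, B3–B5, B5–B6, B2–B7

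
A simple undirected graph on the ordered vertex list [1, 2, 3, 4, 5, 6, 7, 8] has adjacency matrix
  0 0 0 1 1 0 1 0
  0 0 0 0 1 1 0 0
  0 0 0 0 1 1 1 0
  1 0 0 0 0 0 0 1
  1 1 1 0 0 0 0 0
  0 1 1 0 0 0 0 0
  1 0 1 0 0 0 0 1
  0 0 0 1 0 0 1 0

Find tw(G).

A width-2 tree decomposition is:
Bags: B1 = {2, 5, 6}  B2 = {3, 5, 6}  B3 = {1, 3, 5}  B4 = {1, 3, 7}  B5 = {1, 4, 7}  B6 = {4, 7, 8}
Tree: B1–B2, B2–B3, B3–B4, B4–B5, B5–B6
Every bag has size at most 3, so the width is 3 − 1 = 2 and tw(G) ≤ 2. For the lower bound, G contains the cycle 2–6–3–5–2, so G is not a forest; only forests have treewidth ≤ 1, hence tw(G) ≥ 2. Therefore the treewidth is 2.

2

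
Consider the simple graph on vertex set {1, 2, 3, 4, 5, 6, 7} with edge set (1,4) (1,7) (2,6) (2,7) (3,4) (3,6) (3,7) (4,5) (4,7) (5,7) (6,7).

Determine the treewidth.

A width-2 tree decomposition is:
Bags: B1 = {4, 5, 7}  B2 = {3, 4, 7}  B3 = {1, 4, 7}  B4 = {3, 6, 7}  B5 = {2, 6, 7}
Tree: B1–B2, B2–B3, B2–B4, B4–B5
Every bag has size at most 3, so the width is 3 − 1 = 2 and tw(G) ≤ 2. On the other hand G contains the 3-clique {2, 6, 7}. A clique must lie in a single bag of any decomposition, so no decomposition can have width below 2. Combining the bounds, tw(G) = 2.

2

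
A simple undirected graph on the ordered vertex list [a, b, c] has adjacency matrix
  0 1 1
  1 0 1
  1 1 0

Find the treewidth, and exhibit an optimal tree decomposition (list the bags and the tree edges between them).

A single bag containing all 3 vertices is trivially a valid decomposition of width 2. On the other hand G contains the 3-clique {a, b, c}. A clique must lie in a single bag of any decomposition, so no decomposition can have width below 2. Hence tw(G) = 2 exactly.

Treewidth 2.
One optimal decomposition is:
Bags: B1 = {a, b, c}
Tree: (single bag)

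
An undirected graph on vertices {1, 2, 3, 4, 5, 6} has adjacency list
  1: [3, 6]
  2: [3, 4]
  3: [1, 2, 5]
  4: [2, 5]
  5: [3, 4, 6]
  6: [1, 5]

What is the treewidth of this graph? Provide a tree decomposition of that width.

Each bag holds 3 vertices, so the decomposition has width 2, which upper-bounds the treewidth. For the lower bound, G contains the cycle 1–6–5–3–1, so G is not a forest; only forests have treewidth ≤ 1, hence tw(G) ≥ 2. Combining the bounds, tw(G) = 2.

Treewidth 2.
One optimal decomposition is:
Bags: B1 = {1, 3, 6}  B2 = {3, 5, 6}  B3 = {2, 3, 5}  B4 = {2, 4, 5}
Tree: B1–B2, B2–B3, B3–B4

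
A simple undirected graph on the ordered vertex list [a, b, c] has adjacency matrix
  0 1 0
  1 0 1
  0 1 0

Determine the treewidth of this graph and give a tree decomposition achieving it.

The largest bag has 2 vertices, giving width 1; this decomposition certifies tw(G) ≤ 1. Any graph with an edge has treewidth ≥ 1, and G has the edge b–a. Hence tw(G) = 1 exactly.

Treewidth 1.
One such decomposition:
Bags: B1 = {a, b}  B2 = {b, c}
Tree: B1–B2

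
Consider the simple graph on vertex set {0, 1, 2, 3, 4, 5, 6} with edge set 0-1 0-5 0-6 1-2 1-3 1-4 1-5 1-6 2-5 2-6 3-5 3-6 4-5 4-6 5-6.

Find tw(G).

3

A width-3 tree decomposition is:
Bags: B1 = {1, 2, 5, 6}  B2 = {1, 4, 5, 6}  B3 = {1, 3, 5, 6}  B4 = {0, 1, 5, 6}
Tree: B1–B2, B2–B3, B1–B4
Every bag has size at most 4, so the width is 4 − 1 = 3 and tw(G) ≤ 3. For the lower bound, the 4 vertices {0, 1, 5, 6} are pairwise adjacent, and any tree decomposition puts a clique entirely inside one bag — forcing width ≥ 3. Combining the bounds, tw(G) = 3.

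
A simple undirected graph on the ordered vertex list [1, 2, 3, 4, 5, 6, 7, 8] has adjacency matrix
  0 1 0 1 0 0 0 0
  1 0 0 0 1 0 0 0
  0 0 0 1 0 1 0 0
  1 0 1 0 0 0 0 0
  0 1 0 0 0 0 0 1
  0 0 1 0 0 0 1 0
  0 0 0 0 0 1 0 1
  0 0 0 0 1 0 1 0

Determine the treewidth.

2

A width-2 tree decomposition is:
Bags: B1 = {6, 7, 8}  B2 = {5, 6, 8}  B3 = {2, 5, 6}  B4 = {1, 2, 6}  B5 = {1, 4, 6}  B6 = {3, 4, 6}
Tree: B1–B2, B2–B3, B3–B4, B4–B5, B5–B6
The largest bag has 3 vertices, giving width 2; this decomposition certifies tw(G) ≤ 2. The edges 6–7–8–5–2–1–4–3–6 form a cycle, so G is not a tree and its treewidth is at least 2. Hence tw(G) = 2 exactly.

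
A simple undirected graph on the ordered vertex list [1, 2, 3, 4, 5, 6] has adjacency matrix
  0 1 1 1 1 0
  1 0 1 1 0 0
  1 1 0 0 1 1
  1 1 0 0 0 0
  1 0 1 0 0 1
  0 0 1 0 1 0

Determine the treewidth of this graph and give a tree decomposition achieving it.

The largest bag has 3 vertices, giving width 2; this decomposition certifies tw(G) ≤ 2. Conversely, {1, 2, 3} is a clique of size 3, and the vertices of any clique must share a bag in every tree decomposition; so some bag has ≥ 3 vertices and tw(G) ≥ 2. Combining the bounds, tw(G) = 2.

Treewidth 2.
One such decomposition:
Bags: B1 = {1, 3, 5}  B2 = {1, 2, 3}  B3 = {3, 5, 6}  B4 = {1, 2, 4}
Tree: B1–B2, B1–B3, B2–B4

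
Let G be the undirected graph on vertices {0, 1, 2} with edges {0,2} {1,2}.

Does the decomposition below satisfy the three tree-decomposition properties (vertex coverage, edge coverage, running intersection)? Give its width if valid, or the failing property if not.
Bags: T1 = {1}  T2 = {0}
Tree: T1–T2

No — vertex 2 appears in no bag.

A tree decomposition must satisfy three properties: every vertex lies in some bag; for every edge, both endpoints lie together in some bag; and for every vertex, the bags containing it form a connected subtree. Here vertex 2 appears in no bag, so the decomposition is invalid.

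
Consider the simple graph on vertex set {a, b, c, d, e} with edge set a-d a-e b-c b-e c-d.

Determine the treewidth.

2

A width-2 tree decomposition is:
Bags: B1 = {b, c, d}  B2 = {a, b, d}  B3 = {a, b, e}
Tree: B1–B2, B2–B3
The largest bag has 3 vertices, giving width 2; this decomposition certifies tw(G) ≤ 2. For the lower bound, G contains the cycle b–c–d–a–e–b, so G is not a forest; only forests have treewidth ≤ 1, hence tw(G) ≥ 2. Therefore the treewidth is 2.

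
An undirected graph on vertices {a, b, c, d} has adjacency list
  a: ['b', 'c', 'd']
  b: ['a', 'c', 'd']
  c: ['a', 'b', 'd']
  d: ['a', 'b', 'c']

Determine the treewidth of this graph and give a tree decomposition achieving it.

Treewidth 3.
One such decomposition:
Bags: B1 = {a, b, c, d}
Tree: (single bag)

With just one bag of size 4, the width is 4 − 1 = 3, so tw(G) ≤ 3. Conversely, {a, b, c, d} is a clique of size 4, and the vertices of any clique must share a bag in every tree decomposition; so some bag has ≥ 4 vertices and tw(G) ≥ 3. Therefore the treewidth is 3.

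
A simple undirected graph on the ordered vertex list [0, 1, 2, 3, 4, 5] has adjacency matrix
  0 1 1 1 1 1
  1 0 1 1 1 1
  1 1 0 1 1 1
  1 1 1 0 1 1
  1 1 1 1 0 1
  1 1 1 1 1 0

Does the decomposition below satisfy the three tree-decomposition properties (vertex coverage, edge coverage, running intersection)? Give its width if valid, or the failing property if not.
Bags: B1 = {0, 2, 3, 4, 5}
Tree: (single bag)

A tree decomposition must satisfy three properties: every vertex lies in some bag; for every edge, both endpoints lie together in some bag; and for every vertex, the bags containing it form a connected subtree. Here vertex 1 appears in no bag, so the decomposition is invalid.

No — vertex 1 appears in no bag.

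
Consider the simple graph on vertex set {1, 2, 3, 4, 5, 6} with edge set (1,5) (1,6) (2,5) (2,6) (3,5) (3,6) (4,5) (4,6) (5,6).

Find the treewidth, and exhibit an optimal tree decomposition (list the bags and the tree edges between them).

Treewidth 2.
One such decomposition:
Bags: B1 = {3, 5, 6}  B2 = {2, 5, 6}  B3 = {1, 5, 6}  B4 = {4, 5, 6}
Tree: B1–B2, B2–B3, B2–B4

Each bag holds 3 vertices, so the decomposition has width 2, which upper-bounds the treewidth. For the lower bound, the 3 vertices {1, 5, 6} are pairwise adjacent, and any tree decomposition puts a clique entirely inside one bag — forcing width ≥ 2. Therefore the treewidth is 2.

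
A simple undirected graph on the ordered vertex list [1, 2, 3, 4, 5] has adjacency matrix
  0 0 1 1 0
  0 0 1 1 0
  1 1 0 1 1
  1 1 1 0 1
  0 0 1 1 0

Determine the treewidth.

A width-2 tree decomposition is:
Bags: B1 = {2, 3, 4}  B2 = {1, 3, 4}  B3 = {3, 4, 5}
Tree: B1–B2, B2–B3
Each bag holds 3 vertices, so the decomposition has width 2, which upper-bounds the treewidth. For the lower bound, the 3 vertices {1, 3, 4} are pairwise adjacent, and any tree decomposition puts a clique entirely inside one bag — forcing width ≥ 2. The upper and lower bounds meet at 2, so that is the treewidth.

2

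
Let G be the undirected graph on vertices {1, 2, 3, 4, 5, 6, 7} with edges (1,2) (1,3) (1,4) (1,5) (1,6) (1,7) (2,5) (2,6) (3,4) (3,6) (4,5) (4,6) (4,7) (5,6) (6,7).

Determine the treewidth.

3

A width-3 tree decomposition is:
Bags: B1 = {1, 4, 5, 6}  B2 = {1, 3, 4, 6}  B3 = {1, 4, 6, 7}  B4 = {1, 2, 5, 6}
Tree: B1–B2, B2–B3, B1–B4
Every bag has size at most 4, so the width is 4 − 1 = 3 and tw(G) ≤ 3. For the lower bound, the 4 vertices {1, 2, 5, 6} are pairwise adjacent, and any tree decomposition puts a clique entirely inside one bag — forcing width ≥ 3. Combining the bounds, tw(G) = 3.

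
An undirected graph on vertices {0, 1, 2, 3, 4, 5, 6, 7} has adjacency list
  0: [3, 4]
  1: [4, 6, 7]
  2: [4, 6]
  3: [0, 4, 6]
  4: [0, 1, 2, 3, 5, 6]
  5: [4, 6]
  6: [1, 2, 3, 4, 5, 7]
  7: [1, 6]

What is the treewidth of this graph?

A width-2 tree decomposition is:
Bags: B1 = {0, 3, 4}  B2 = {3, 4, 6}  B3 = {4, 5, 6}  B4 = {2, 4, 6}  B5 = {1, 4, 6}  B6 = {1, 6, 7}
Tree: B1–B2, B2–B3, B2–B4, B3–B5, B5–B6
Every bag has size at most 3, so the width is 3 − 1 = 2 and tw(G) ≤ 2. On the other hand G contains the 3-clique {0, 3, 4}. A clique must lie in a single bag of any decomposition, so no decomposition can have width below 2. Therefore the treewidth is 2.

2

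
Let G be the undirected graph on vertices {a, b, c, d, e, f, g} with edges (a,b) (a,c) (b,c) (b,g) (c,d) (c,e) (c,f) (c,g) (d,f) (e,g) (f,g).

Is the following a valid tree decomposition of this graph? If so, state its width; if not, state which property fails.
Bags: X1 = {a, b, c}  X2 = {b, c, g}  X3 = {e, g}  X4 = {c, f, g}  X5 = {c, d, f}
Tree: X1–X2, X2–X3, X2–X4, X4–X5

A tree decomposition must satisfy three properties: every vertex lies in some bag; for every edge, both endpoints lie together in some bag; and for every vertex, the bags containing it form a connected subtree. Here edge (c,e) lies in no bag, so the decomposition is invalid.

No — edge (c,e) lies in no bag.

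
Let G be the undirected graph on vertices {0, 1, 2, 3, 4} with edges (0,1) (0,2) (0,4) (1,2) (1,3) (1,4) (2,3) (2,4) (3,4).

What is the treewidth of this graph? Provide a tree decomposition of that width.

Treewidth 3.
One optimal decomposition is:
Bags: B1 = {1, 2, 3, 4}  B2 = {0, 1, 2, 4}
Tree: B1–B2

Every bag has size at most 4, so the width is 4 − 1 = 3 and tw(G) ≤ 3. For the lower bound, the 4 vertices {0, 1, 2, 4} are pairwise adjacent, and any tree decomposition puts a clique entirely inside one bag — forcing width ≥ 3. Hence tw(G) = 3 exactly.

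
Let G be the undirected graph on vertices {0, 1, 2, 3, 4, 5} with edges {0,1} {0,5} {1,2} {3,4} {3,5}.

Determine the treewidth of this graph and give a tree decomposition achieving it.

The largest bag has 2 vertices, giving width 1; this decomposition certifies tw(G) ≤ 1. G has an edge, so its treewidth is at least 1. Hence tw(G) = 1 exactly.

Treewidth 1.
One optimal decomposition is:
Bags: B1 = {1, 2}  B2 = {0, 1}  B3 = {0, 5}  B4 = {3, 5}  B5 = {3, 4}
Tree: B1–B2, B2–B3, B3–B4, B4–B5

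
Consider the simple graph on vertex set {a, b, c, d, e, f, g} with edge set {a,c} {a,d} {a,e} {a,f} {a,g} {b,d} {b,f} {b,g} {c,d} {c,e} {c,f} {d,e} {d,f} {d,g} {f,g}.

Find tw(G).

A width-3 tree decomposition is:
Bags: B1 = {a, d, f, g}  B2 = {a, c, d, f}  B3 = {a, c, d, e}  B4 = {b, d, f, g}
Tree: B1–B2, B2–B3, B1–B4
Each bag holds 4 vertices, so the decomposition has width 3, which upper-bounds the treewidth. For the lower bound, the 4 vertices {a, c, d, e} are pairwise adjacent, and any tree decomposition puts a clique entirely inside one bag — forcing width ≥ 3. Therefore the treewidth is 3.

3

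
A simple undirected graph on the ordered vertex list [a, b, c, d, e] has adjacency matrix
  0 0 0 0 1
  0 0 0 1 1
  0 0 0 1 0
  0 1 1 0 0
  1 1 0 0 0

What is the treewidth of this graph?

A width-1 tree decomposition is:
Bags: B1 = {c, d}  B2 = {b, d}  B3 = {b, e}  B4 = {a, e}
Tree: B1–B2, B2–B3, B3–B4
Every bag has size at most 2, so the width is 2 − 1 = 1 and tw(G) ≤ 1. Since G has at least one edge (e.g. c–d), it is not an edgeless graph, so tw(G) ≥ 1. Hence tw(G) = 1 exactly.

1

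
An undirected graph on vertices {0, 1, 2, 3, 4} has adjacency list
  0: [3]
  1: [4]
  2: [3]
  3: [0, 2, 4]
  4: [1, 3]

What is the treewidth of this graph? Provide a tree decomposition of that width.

Every bag has size at most 2, so the width is 2 − 1 = 1 and tw(G) ≤ 1. Since G has at least one edge (e.g. 3–4), it is not an edgeless graph, so tw(G) ≥ 1. Therefore the treewidth is 1.

Treewidth 1.
One such decomposition:
Bags: B1 = {3, 4}  B2 = {0, 3}  B3 = {1, 4}  B4 = {2, 3}
Tree: B1–B2, B1–B3, B2–B4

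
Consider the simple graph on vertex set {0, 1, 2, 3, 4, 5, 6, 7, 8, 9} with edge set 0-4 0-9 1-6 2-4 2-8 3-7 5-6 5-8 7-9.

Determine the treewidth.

A width-1 tree decomposition is:
Bags: B1 = {1, 6}  B2 = {5, 6}  B3 = {5, 8}  B4 = {2, 8}  B5 = {2, 4}  B6 = {0, 4}  B7 = {0, 9}  B8 = {7, 9}  B9 = {3, 7}
Tree: B1–B2, B2–B3, B3–B4, B4–B5, B5–B6, B6–B7, B7–B8, B8–B9
Each bag holds 2 vertices, so the decomposition has width 1, which upper-bounds the treewidth. Any graph with an edge has treewidth ≥ 1, and G has the edge 1–6. Combining the bounds, tw(G) = 1.

1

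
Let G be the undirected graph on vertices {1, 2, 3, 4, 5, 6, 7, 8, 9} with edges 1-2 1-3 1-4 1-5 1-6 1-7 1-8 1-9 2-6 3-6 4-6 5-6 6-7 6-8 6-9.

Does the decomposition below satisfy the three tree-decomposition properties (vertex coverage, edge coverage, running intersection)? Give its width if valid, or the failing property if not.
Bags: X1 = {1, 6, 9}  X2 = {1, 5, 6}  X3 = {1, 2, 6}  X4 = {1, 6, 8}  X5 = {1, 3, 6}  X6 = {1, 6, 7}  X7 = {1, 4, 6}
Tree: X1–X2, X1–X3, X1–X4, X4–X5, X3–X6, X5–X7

Yes; width 2.

Checking the three conditions: (i) the bags cover all of {1, 2, 3, 4, 5, 6, 7, 8, 9}; (ii) for each edge, some bag contains both endpoints; (iii) the bags containing any fixed vertex form a subtree. All hold, so the decomposition is valid with width 3 − 1 = 2.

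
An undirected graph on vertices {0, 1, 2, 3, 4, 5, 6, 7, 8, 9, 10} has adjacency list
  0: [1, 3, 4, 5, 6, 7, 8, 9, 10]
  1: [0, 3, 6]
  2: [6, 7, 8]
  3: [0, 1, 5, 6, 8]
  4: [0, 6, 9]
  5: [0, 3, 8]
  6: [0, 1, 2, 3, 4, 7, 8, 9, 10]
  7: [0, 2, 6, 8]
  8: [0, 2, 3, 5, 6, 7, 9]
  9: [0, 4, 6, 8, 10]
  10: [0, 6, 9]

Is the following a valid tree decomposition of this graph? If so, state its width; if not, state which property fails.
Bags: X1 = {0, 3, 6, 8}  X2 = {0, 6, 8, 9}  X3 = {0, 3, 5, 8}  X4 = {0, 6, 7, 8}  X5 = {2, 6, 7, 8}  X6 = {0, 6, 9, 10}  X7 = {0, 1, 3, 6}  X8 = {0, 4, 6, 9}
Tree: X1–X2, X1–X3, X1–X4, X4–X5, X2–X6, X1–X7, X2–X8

Yes; width 3.

Vertex coverage: the bags together contain {0, 1, 2, 3, 4, 5, 6, 7, 8, 9, 10}, the full vertex set. Edge coverage: each edge of G has both endpoints in at least one bag. Running intersection: for every vertex, the bags containing it form a connected subtree. All three properties hold, so this is a valid tree decomposition of width max|bag| − 1 = 3, and hence tw(G) ≤ 3.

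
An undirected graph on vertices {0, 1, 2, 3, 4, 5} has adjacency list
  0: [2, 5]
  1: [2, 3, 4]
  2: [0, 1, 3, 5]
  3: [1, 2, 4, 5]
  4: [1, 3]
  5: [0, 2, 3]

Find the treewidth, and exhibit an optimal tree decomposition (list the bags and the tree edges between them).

The largest bag has 3 vertices, giving width 2; this decomposition certifies tw(G) ≤ 2. Conversely, {0, 2, 5} is a clique of size 3, and the vertices of any clique must share a bag in every tree decomposition; so some bag has ≥ 3 vertices and tw(G) ≥ 2. Hence tw(G) = 2 exactly.

Treewidth 2.
One such decomposition:
Bags: B1 = {1, 3, 4}  B2 = {1, 2, 3}  B3 = {2, 3, 5}  B4 = {0, 2, 5}
Tree: B1–B2, B2–B3, B3–B4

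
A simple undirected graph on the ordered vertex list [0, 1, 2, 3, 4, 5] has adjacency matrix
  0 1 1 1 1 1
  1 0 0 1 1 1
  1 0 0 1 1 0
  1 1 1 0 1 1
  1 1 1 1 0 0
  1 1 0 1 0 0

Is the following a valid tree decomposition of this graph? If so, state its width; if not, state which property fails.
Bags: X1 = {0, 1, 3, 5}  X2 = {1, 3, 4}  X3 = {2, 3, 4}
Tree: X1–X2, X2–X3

A tree decomposition must satisfy three properties: every vertex lies in some bag; for every edge, both endpoints lie together in some bag; and for every vertex, the bags containing it form a connected subtree. Here edge (0,4) lies in no bag, so the decomposition is invalid.

No — edge (0,4) lies in no bag.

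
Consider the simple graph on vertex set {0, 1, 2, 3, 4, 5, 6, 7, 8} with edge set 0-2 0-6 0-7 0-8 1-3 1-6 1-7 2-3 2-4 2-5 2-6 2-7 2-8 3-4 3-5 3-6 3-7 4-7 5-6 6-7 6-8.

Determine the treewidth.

3

A width-3 tree decomposition is:
Bags: B1 = {0, 2, 6, 8}  B2 = {0, 2, 6, 7}  B3 = {2, 3, 6, 7}  B4 = {1, 3, 6, 7}  B5 = {2, 3, 5, 6}  B6 = {2, 3, 4, 7}
Tree: B1–B2, B2–B3, B3–B4, B3–B5, B3–B6
The largest bag has 4 vertices, giving width 3; this decomposition certifies tw(G) ≤ 3. On the other hand G contains the 4-clique {1, 3, 6, 7}. A clique must lie in a single bag of any decomposition, so no decomposition can have width below 3. Hence tw(G) = 3 exactly.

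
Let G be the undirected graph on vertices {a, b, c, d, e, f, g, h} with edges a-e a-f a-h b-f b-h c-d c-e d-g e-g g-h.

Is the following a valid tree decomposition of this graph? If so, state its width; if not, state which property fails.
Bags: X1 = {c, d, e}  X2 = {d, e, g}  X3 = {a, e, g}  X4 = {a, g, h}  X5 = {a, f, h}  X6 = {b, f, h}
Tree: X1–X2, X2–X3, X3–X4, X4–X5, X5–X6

Checking the three conditions: (i) the bags cover all of {a, b, c, d, e, f, g, h}; (ii) for each edge, some bag contains both endpoints; (iii) the bags containing any fixed vertex form a subtree. All hold, so the decomposition is valid with width 3 − 1 = 2.

Yes; width 2.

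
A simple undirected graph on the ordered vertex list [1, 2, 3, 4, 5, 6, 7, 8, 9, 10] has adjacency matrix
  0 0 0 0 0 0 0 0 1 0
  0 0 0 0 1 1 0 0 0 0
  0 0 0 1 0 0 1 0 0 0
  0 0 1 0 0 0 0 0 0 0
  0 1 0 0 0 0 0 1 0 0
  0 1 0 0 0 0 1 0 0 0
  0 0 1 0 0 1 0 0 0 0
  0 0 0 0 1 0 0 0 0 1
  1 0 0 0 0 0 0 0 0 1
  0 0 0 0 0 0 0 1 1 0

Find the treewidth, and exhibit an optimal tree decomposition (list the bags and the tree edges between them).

Treewidth 1.
One such decomposition:
Bags: B1 = {3, 4}  B2 = {3, 7}  B3 = {6, 7}  B4 = {2, 6}  B5 = {2, 5}  B6 = {5, 8}  B7 = {8, 10}  B8 = {9, 10}  B9 = {1, 9}
Tree: B1–B2, B2–B3, B3–B4, B4–B5, B5–B6, B6–B7, B7–B8, B8–B9

Every bag has size at most 2, so the width is 2 − 1 = 1 and tw(G) ≤ 1. Since G has at least one edge (e.g. 4–3), it is not an edgeless graph, so tw(G) ≥ 1. The upper and lower bounds meet at 1, so that is the treewidth.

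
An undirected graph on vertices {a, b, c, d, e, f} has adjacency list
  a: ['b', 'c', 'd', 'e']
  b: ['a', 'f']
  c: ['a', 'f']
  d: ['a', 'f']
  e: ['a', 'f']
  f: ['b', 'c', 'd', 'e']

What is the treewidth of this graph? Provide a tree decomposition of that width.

Every bag has size at most 3, so the width is 3 − 1 = 2 and tw(G) ≤ 2. Since a–c–f–e–a is a cycle in G, G is not acyclic. Forests are exactly the graphs of treewidth ≤ 1, so tw(G) ≥ 2. Therefore the treewidth is 2.

Treewidth 2.
One optimal decomposition is:
Bags: B1 = {a, c, f}  B2 = {a, e, f}  B3 = {a, b, f}  B4 = {a, d, f}
Tree: B1–B2, B2–B3, B3–B4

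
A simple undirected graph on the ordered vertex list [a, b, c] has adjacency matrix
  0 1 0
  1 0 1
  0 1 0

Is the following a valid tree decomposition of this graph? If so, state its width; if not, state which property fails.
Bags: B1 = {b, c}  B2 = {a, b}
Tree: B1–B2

Yes; width 1.

Vertex coverage: the bags together contain {a, b, c}, the full vertex set. Edge coverage: each edge of G has both endpoints in at least one bag. Running intersection: for every vertex, the bags containing it form a connected subtree. All three properties hold, so this is a valid tree decomposition of width max|bag| − 1 = 1, and hence tw(G) ≤ 1.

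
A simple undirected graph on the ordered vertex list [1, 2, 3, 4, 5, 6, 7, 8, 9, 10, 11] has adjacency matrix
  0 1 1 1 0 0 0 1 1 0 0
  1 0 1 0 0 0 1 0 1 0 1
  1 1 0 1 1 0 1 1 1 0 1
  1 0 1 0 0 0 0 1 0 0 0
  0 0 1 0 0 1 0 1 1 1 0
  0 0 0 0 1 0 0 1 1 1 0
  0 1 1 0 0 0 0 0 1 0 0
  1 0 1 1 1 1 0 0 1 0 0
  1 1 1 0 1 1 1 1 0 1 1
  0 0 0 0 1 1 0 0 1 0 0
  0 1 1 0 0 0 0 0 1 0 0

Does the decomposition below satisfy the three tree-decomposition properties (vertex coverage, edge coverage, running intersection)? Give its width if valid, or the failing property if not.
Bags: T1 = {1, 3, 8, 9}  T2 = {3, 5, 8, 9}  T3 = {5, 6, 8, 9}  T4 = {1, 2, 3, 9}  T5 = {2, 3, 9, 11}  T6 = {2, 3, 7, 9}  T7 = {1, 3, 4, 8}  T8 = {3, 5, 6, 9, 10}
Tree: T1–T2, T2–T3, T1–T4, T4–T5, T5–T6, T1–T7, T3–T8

No — bags containing vertex 3 are not connected in the tree.

A tree decomposition must satisfy three properties: every vertex lies in some bag; for every edge, both endpoints lie together in some bag; and for every vertex, the bags containing it form a connected subtree. Here bags containing vertex 3 are not connected in the tree, so the decomposition is invalid.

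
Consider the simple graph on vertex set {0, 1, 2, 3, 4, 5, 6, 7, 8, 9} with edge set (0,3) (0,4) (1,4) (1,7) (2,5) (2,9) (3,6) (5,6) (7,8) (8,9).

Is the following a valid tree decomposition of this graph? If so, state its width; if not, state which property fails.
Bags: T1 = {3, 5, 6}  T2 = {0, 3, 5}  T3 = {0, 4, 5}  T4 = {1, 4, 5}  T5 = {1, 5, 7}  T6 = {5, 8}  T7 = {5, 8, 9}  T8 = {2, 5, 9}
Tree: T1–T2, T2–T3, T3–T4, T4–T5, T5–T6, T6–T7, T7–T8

A tree decomposition must satisfy three properties: every vertex lies in some bag; for every edge, both endpoints lie together in some bag; and for every vertex, the bags containing it form a connected subtree. Here edge (7,8) lies in no bag, so the decomposition is invalid.

No — edge (7,8) lies in no bag.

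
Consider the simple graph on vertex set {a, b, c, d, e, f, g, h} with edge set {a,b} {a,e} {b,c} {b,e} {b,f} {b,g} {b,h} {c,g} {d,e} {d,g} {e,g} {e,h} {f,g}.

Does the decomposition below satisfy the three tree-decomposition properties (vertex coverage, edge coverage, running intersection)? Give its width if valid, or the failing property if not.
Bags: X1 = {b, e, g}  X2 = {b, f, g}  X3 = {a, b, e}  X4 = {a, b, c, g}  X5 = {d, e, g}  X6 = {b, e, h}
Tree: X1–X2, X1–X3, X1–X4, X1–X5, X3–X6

No — bags containing vertex a are not connected in the tree.

A tree decomposition must satisfy three properties: every vertex lies in some bag; for every edge, both endpoints lie together in some bag; and for every vertex, the bags containing it form a connected subtree. Here bags containing vertex a are not connected in the tree, so the decomposition is invalid.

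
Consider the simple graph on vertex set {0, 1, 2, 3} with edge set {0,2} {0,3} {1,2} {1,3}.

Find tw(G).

2

A width-2 tree decomposition is:
Bags: B1 = {0, 1, 3}  B2 = {0, 1, 2}
Tree: B1–B2
Every bag has size at most 3, so the width is 3 − 1 = 2 and tw(G) ≤ 2. For the lower bound, G contains the cycle 0–3–1–2–0, so G is not a forest; only forests have treewidth ≤ 1, hence tw(G) ≥ 2. Hence tw(G) = 2 exactly.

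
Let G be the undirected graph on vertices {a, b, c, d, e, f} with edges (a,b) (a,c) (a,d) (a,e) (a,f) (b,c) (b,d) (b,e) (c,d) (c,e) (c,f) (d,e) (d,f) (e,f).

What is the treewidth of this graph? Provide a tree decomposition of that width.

The largest bag has 5 vertices, giving width 4; this decomposition certifies tw(G) ≤ 4. On the other hand G contains the 5-clique {a, c, d, e, f}. A clique must lie in a single bag of any decomposition, so no decomposition can have width below 4. Combining the bounds, tw(G) = 4.

Treewidth 4.
Bags: B1 = {a, b, c, d, e}  B2 = {a, c, d, e, f}
Tree: B1–B2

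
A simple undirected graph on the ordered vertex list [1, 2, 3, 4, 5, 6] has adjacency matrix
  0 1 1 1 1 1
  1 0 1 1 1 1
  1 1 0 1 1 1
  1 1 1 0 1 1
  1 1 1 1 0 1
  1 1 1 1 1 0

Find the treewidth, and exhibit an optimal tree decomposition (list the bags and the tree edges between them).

A single bag containing all 6 vertices is trivially a valid decomposition of width 5. For the lower bound, the 6 vertices {1, 2, 3, 4, 5, 6} are pairwise adjacent, and any tree decomposition puts a clique entirely inside one bag — forcing width ≥ 5. Combining the bounds, tw(G) = 5.

Treewidth 5.
Bags: B1 = {1, 2, 3, 4, 5, 6}
Tree: (single bag)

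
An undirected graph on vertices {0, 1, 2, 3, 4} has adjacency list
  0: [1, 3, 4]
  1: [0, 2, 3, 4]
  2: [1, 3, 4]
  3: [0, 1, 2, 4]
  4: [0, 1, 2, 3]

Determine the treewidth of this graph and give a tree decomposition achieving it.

Treewidth 3.
One optimal decomposition is:
Bags: B1 = {1, 2, 3, 4}  B2 = {0, 1, 3, 4}
Tree: B1–B2

Each bag holds 4 vertices, so the decomposition has width 3, which upper-bounds the treewidth. Conversely, {0, 1, 3, 4} is a clique of size 4, and the vertices of any clique must share a bag in every tree decomposition; so some bag has ≥ 4 vertices and tw(G) ≥ 3. Therefore the treewidth is 3.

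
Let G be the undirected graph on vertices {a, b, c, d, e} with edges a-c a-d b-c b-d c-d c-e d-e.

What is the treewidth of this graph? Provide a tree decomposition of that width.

Treewidth 2.
Bags: B1 = {a, c, d}  B2 = {b, c, d}  B3 = {c, d, e}
Tree: B1–B2, B1–B3

Each bag holds 3 vertices, so the decomposition has width 2, which upper-bounds the treewidth. On the other hand G contains the 3-clique {c, d, e}. A clique must lie in a single bag of any decomposition, so no decomposition can have width below 2. Therefore the treewidth is 2.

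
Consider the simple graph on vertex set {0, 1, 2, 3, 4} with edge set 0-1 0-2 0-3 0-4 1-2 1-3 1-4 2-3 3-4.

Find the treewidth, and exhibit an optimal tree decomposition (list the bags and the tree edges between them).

Each bag holds 4 vertices, so the decomposition has width 3, which upper-bounds the treewidth. For the lower bound, the 4 vertices {0, 1, 2, 3} are pairwise adjacent, and any tree decomposition puts a clique entirely inside one bag — forcing width ≥ 3. Combining the bounds, tw(G) = 3.

Treewidth 3.
Bags: B1 = {0, 1, 3, 4}  B2 = {0, 1, 2, 3}
Tree: B1–B2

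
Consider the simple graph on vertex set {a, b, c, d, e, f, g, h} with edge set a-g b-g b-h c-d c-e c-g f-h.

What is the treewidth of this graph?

1

A width-1 tree decomposition is:
Bags: B1 = {b, g}  B2 = {c, g}  B3 = {b, h}  B4 = {a, g}  B5 = {c, d}  B6 = {f, h}  B7 = {c, e}
Tree: B1–B2, B1–B3, B2–B4, B2–B5, B3–B6, B2–B7
Every bag has size at most 2, so the width is 2 − 1 = 1 and tw(G) ≤ 1. Any graph with an edge has treewidth ≥ 1, and G has the edge g–b. The upper and lower bounds meet at 1, so that is the treewidth.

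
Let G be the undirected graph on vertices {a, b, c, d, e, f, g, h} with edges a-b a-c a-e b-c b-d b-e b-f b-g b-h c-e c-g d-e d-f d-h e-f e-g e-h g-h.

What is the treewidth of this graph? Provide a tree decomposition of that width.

Treewidth 3.
One such decomposition:
Bags: B1 = {a, b, c, e}  B2 = {b, c, e, g}  B3 = {b, e, g, h}  B4 = {b, d, e, h}  B5 = {b, d, e, f}
Tree: B1–B2, B2–B3, B3–B4, B4–B5

Every bag has size at most 4, so the width is 4 − 1 = 3 and tw(G) ≤ 3. Conversely, {b, d, e, h} is a clique of size 4, and the vertices of any clique must share a bag in every tree decomposition; so some bag has ≥ 4 vertices and tw(G) ≥ 3. Combining the bounds, tw(G) = 3.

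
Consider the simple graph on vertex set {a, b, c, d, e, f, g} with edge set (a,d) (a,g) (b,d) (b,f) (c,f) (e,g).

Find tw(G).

A width-1 tree decomposition is:
Bags: B1 = {c, f}  B2 = {b, f}  B3 = {b, d}  B4 = {a, d}  B5 = {a, g}  B6 = {e, g}
Tree: B1–B2, B2–B3, B3–B4, B4–B5, B5–B6
The largest bag has 2 vertices, giving width 1; this decomposition certifies tw(G) ≤ 1. G has an edge, so its treewidth is at least 1. Therefore the treewidth is 1.

1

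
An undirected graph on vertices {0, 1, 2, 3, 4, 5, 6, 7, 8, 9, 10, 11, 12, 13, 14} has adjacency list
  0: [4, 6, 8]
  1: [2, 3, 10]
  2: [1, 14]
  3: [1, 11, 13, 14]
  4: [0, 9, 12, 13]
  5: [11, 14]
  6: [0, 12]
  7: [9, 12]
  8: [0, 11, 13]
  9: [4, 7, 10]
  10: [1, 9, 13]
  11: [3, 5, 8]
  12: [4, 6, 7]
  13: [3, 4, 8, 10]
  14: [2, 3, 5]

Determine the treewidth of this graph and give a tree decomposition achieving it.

Each bag holds 4 vertices, so the decomposition has width 3, which upper-bounds the treewidth. For the lower bound: the 4 vertex sets {6,7,12}, {9}, {4}, {0,8,10,13} are disjoint, each induces a connected subgraph, and every pair is joined by at least one edge of G. Contracting each set to a single vertex therefore yields K_{4} as a minor, and since treewidth is minor-monotone, tw(G) ≥ tw(K_{4}) = 3. The upper and lower bounds meet at 3, so that is the treewidth.

Treewidth 3.
One optimal decomposition is:
Bags: B1 = {6, 7, 9, 12}  B2 = {4, 6, 9, 12}  B3 = {0, 4, 6, 9}  B4 = {0, 4, 9, 10}  B5 = {0, 4, 10, 13}  B6 = {0, 8, 10, 13}  B7 = {1, 8, 10, 13}  B8 = {1, 3, 8, 13}  B9 = {1, 3, 8, 11}  B10 = {1, 2, 3, 11}  B11 = {2, 3, 11, 14}  B12 = {2, 5, 11, 14}
Tree: B1–B2, B2–B3, B3–B4, B4–B5, B5–B6, B6–B7, B7–B8, B8–B9, B9–B10, B10–B11, B11–B12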